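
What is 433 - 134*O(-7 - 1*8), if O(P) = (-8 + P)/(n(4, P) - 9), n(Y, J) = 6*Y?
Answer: 9577/15 ≈ 638.47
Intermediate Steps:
O(P) = -8/15 + P/15 (O(P) = (-8 + P)/(6*4 - 9) = (-8 + P)/(24 - 9) = (-8 + P)/15 = (-8 + P)*(1/15) = -8/15 + P/15)
433 - 134*O(-7 - 1*8) = 433 - 134*(-8/15 + (-7 - 1*8)/15) = 433 - 134*(-8/15 + (-7 - 8)/15) = 433 - 134*(-8/15 + (1/15)*(-15)) = 433 - 134*(-8/15 - 1) = 433 - 134*(-23/15) = 433 + 3082/15 = 9577/15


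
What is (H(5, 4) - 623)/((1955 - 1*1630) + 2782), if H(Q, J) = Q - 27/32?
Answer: -19803/99424 ≈ -0.19918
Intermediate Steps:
H(Q, J) = -27/32 + Q (H(Q, J) = Q - 27/32 = -27/32 + Q)
(H(5, 4) - 623)/((1955 - 1*1630) + 2782) = ((-27/32 + 5) - 623)/((1955 - 1*1630) + 2782) = (133/32 - 623)/((1955 - 1630) + 2782) = -19803/(32*(325 + 2782)) = -19803/32/3107 = -19803/32*1/3107 = -19803/99424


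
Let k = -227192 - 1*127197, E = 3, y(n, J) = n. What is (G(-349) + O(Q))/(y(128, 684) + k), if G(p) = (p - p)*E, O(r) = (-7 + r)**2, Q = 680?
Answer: -452929/354261 ≈ -1.2785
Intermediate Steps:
G(p) = 0 (G(p) = (p - p)*3 = 0*3 = 0)
k = -354389 (k = -227192 - 127197 = -354389)
(G(-349) + O(Q))/(y(128, 684) + k) = (0 + (-7 + 680)**2)/(128 - 354389) = (0 + 673**2)/(-354261) = (0 + 452929)*(-1/354261) = 452929*(-1/354261) = -452929/354261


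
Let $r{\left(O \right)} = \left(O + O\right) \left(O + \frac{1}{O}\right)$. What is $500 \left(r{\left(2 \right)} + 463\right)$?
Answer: $236500$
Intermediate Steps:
$r{\left(O \right)} = 2 O \left(O + \frac{1}{O}\right)$
$500 \left(r{\left(2 \right)} + 463\right) = 500 \left(\left(2 + 2 \cdot 2^{2}\right) + 463\right) = 500 \left(\left(2 + 2 \cdot 4\right) + 463\right) = 500 \left(\left(2 + 8\right) + 463\right) = 500 \left(10 + 463\right) = 500 \cdot 473 = 236500$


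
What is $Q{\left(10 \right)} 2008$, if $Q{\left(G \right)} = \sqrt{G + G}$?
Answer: $4016 \sqrt{5} \approx 8980.0$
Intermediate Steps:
$Q{\left(G \right)} = \sqrt{2} \sqrt{G}$ ($Q{\left(G \right)} = \sqrt{2 G} = \sqrt{2} \sqrt{G}$)
$Q{\left(10 \right)} 2008 = \sqrt{2} \sqrt{10} \cdot 2008 = 2 \sqrt{5} \cdot 2008 = 4016 \sqrt{5}$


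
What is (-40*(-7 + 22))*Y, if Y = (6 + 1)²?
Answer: -29400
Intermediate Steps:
Y = 49 (Y = 7² = 49)
(-40*(-7 + 22))*Y = -40*(-7 + 22)*49 = -40*15*49 = -600*49 = -29400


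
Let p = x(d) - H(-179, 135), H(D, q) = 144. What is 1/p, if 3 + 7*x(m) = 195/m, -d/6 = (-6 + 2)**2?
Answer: -32/4631 ≈ -0.0069100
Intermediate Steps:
d = -96 (d = -6*(-6 + 2)**2 = -6*(-4)**2 = -6*16 = -96)
x(m) = -3/7 + 195/(7*m) (x(m) = -3/7 + (195/m)/7 = -3/7 + 195/(7*m))
p = -4631/32 (p = (3/7)*(65 - 1*(-96))/(-96) - 1*144 = (3/7)*(-1/96)*(65 + 96) - 144 = (3/7)*(-1/96)*161 - 144 = -23/32 - 144 = -4631/32 ≈ -144.72)
1/p = 1/(-4631/32) = -32/4631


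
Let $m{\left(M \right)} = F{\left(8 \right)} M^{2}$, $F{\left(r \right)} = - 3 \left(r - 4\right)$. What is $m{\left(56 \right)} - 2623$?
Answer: $-40255$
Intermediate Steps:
$F{\left(r \right)} = 12 - 3 r$ ($F{\left(r \right)} = - 3 \left(-4 + r\right) = 12 - 3 r$)
$m{\left(M \right)} = - 12 M^{2}$ ($m{\left(M \right)} = \left(12 - 24\right) M^{2} = - 12 M^{2}$)
$m{\left(56 \right)} - 2623 = - 12 \cdot 56^{2} - 2623 = \left(-12\right) 3136 - 2623 = -37632 - 2623 = -40255$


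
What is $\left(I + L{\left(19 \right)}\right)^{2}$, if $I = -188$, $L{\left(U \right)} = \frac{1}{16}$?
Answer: $\frac{9042049}{256} \approx 35321.0$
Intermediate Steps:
$L{\left(U \right)} = \frac{1}{16}$
$\left(I + L{\left(19 \right)}\right)^{2} = \left(-188 + \frac{1}{16}\right)^{2} = \left(- \frac{3007}{16}\right)^{2} = \frac{9042049}{256}$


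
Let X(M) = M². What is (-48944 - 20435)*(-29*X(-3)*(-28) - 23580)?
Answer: 1128935088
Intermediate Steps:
(-48944 - 20435)*(-29*X(-3)*(-28) - 23580) = (-48944 - 20435)*(-29*(-3)²*(-28) - 23580) = -69379*(-29*9*(-28) - 23580) = -69379*(-261*(-28) - 23580) = -69379*(7308 - 23580) = -69379*(-16272) = 1128935088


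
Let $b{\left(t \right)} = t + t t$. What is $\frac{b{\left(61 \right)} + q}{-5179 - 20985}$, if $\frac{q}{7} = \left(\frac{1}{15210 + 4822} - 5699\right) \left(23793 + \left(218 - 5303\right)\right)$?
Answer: $\frac{120565896547}{4226752} \approx 28524.0$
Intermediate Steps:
$b{\left(t \right)} = t + t^{2}$
$q = - \frac{3737561733213}{5008}$ ($q = 7 \left(\frac{1}{15210 + 4822} - 5699\right) \left(23793 + \left(218 - 5303\right)\right) = 7 \left(\frac{1}{20032} - 5699\right) \left(23793 + \left(218 - 5303\right)\right) = 7 \left(\frac{1}{20032} - 5699\right) \left(23793 - 5085\right) = 7 \left(\left(- \frac{114162367}{20032}\right) 18708\right) = 7 \left(- \frac{533937390459}{5008}\right) = - \frac{3737561733213}{5008} \approx -7.4632 \cdot 10^{8}$)
$\frac{b{\left(61 \right)} + q}{-5179 - 20985} = \frac{61 \left(1 + 61\right) - \frac{3737561733213}{5008}}{-5179 - 20985} = \frac{61 \cdot 62 - \frac{3737561733213}{5008}}{-5179 - 20985} = \frac{3782 - \frac{3737561733213}{5008}}{-5179 - 20985} = - \frac{3737542792957}{5008 \left(-26164\right)} = \left(- \frac{3737542792957}{5008}\right) \left(- \frac{1}{26164}\right) = \frac{120565896547}{4226752}$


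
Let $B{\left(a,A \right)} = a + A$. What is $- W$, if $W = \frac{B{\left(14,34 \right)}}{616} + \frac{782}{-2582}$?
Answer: $\frac{22361}{99407} \approx 0.22494$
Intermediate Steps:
$B{\left(a,A \right)} = A + a$
$W = - \frac{22361}{99407}$ ($W = \frac{34 + 14}{616} + \frac{782}{-2582} = 48 \cdot \frac{1}{616} + 782 \left(- \frac{1}{2582}\right) = \frac{6}{77} - \frac{391}{1291} = - \frac{22361}{99407} \approx -0.22494$)
$- W = \left(-1\right) \left(- \frac{22361}{99407}\right) = \frac{22361}{99407}$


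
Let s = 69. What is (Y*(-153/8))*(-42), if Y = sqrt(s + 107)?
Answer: 3213*sqrt(11) ≈ 10656.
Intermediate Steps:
Y = 4*sqrt(11) (Y = sqrt(69 + 107) = sqrt(176) = 4*sqrt(11) ≈ 13.266)
(Y*(-153/8))*(-42) = ((4*sqrt(11))*(-153/8))*(-42) = -153*sqrt(11)/2*(-42) = 3213*sqrt(11)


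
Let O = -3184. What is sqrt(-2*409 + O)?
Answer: I*sqrt(4002) ≈ 63.261*I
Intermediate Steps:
sqrt(-2*409 + O) = sqrt(-2*409 - 3184) = sqrt(-818 - 3184) = sqrt(-4002) = I*sqrt(4002)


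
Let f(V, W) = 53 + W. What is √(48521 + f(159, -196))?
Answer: √48378 ≈ 219.95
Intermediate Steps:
√(48521 + f(159, -196)) = √(48521 + (53 - 196)) = √(48521 - 143) = √48378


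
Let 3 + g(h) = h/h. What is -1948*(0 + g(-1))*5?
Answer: 19480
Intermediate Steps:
g(h) = -2 (g(h) = -3 + h/h = -3 + 1 = -2)
-1948*(0 + g(-1))*5 = -1948*(0 - 2)*5 = -(-3896)*5 = -1948*(-10) = 19480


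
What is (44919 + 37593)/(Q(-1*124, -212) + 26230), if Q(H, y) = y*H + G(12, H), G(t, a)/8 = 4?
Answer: 41256/26275 ≈ 1.5702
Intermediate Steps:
G(t, a) = 32 (G(t, a) = 8*4 = 32)
Q(H, y) = 32 + H*y (Q(H, y) = y*H + 32 = H*y + 32 = 32 + H*y)
(44919 + 37593)/(Q(-1*124, -212) + 26230) = (44919 + 37593)/((32 - 1*124*(-212)) + 26230) = 82512/((32 - 124*(-212)) + 26230) = 82512/((32 + 26288) + 26230) = 82512/(26320 + 26230) = 82512/52550 = 82512*(1/52550) = 41256/26275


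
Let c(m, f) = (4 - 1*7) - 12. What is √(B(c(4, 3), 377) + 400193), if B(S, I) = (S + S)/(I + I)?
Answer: √56879025242/377 ≈ 632.61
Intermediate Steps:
c(m, f) = -15 (c(m, f) = (4 - 7) - 12 = -3 - 12 = -15)
B(S, I) = S/I (B(S, I) = (2*S)/((2*I)) = (2*S)*(1/(2*I)) = S/I)
√(B(c(4, 3), 377) + 400193) = √(-15/377 + 400193) = √(150872746/377) = √56879025242/377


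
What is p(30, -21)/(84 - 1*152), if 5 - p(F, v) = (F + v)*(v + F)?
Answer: 19/17 ≈ 1.1176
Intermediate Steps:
p(F, v) = 5 - (F + v)² (p(F, v) = 5 - (F + v)*(v + F) = 5 - (F + v)*(F + v) = 5 - (F + v)²)
p(30, -21)/(84 - 1*152) = (5 - (30 - 21)²)/(84 - 1*152) = (5 - 1*9²)/(84 - 152) = (5 - 1*81)/(-68) = (5 - 81)*(-1/68) = -76*(-1/68) = 19/17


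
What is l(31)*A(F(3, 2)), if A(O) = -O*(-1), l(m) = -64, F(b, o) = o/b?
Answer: -128/3 ≈ -42.667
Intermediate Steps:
A(O) = O
l(31)*A(F(3, 2)) = -128/3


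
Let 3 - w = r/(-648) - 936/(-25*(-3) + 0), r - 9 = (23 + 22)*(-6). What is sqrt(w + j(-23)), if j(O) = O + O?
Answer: I*sqrt(111322)/60 ≈ 5.5608*I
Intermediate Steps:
j(O) = 2*O
r = -261 (r = 9 + (23 + 22)*(-6) = 9 + 45*(-6) = 9 - 270 = -261)
w = 27139/1800 (w = 3 - (-261/(-648) - 936/(-25*(-3) + 0)) = 3 - (-261*(-1/648) - 936/(75 + 0)) = 3 - (29/72 - 936/75) = 3 - (29/72 - 936*1/75) = 3 - (29/72 - 312/25) = 3 - 1*(-21739/1800) = 3 + 21739/1800 = 27139/1800 ≈ 15.077)
sqrt(w + j(-23)) = sqrt(27139/1800 + 2*(-23)) = sqrt(27139/1800 - 46) = sqrt(-55661/1800) = I*sqrt(111322)/60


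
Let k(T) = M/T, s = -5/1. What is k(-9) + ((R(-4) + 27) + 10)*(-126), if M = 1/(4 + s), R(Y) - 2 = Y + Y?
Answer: -35153/9 ≈ -3905.9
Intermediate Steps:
R(Y) = 2 + 2*Y (R(Y) = 2 + (Y + Y) = 2 + 2*Y)
s = -5 (s = -5*1 = -5)
M = -1 (M = 1/(4 - 5) = 1/(-1) = -1)
k(T) = -1/T
k(-9) + ((R(-4) + 27) + 10)*(-126) = -1/(-9) + (((2 + 2*(-4)) + 27) + 10)*(-126) = -1*(-1/9) + (((2 - 8) + 27) + 10)*(-126) = 1/9 + ((-6 + 27) + 10)*(-126) = 1/9 + (21 + 10)*(-126) = 1/9 + 31*(-126) = 1/9 - 3906 = -35153/9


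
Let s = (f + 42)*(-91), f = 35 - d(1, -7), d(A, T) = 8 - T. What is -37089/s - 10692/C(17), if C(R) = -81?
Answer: 60141/434 ≈ 138.57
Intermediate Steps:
f = 20 (f = 35 - (8 - 1*(-7)) = 35 - (8 + 7) = 35 - 1*15 = 35 - 15 = 20)
s = -5642 (s = (20 + 42)*(-91) = 62*(-91) = -5642)
-37089/s - 10692/C(17) = -37089/(-5642) - 10692/(-81) = -37089*(-1/5642) - 10692*(-1/81) = 2853/434 + 132 = 60141/434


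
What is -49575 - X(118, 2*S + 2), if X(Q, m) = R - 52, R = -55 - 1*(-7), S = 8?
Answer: -49475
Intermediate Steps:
R = -48 (R = -55 + 7 = -48)
X(Q, m) = -100 (X(Q, m) = -48 - 52 = -100)
-49575 - X(118, 2*S + 2) = -49575 - 1*(-100) = -49575 + 100 = -49475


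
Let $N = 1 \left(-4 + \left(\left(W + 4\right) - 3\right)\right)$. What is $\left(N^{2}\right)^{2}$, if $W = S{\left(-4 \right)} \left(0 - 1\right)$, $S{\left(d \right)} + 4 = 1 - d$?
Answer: $256$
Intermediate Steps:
$S{\left(d \right)} = -3 - d$ ($S{\left(d \right)} = -4 - \left(-1 + d\right) = -3 - d$)
$W = -1$ ($W = \left(-3 - -4\right) \left(0 - 1\right) = \left(-3 + 4\right) \left(-1\right) = 1 \left(-1\right) = -1$)
$N = -4$ ($N = 1 \left(-4 + \left(\left(-1 + 4\right) - 3\right)\right) = 1 \left(-4 + \left(3 - 3\right)\right) = 1 \left(-4 + 0\right) = 1 \left(-4\right) = -4$)
$\left(N^{2}\right)^{2} = \left(\left(-4\right)^{2}\right)^{2} = 16^{2} = 256$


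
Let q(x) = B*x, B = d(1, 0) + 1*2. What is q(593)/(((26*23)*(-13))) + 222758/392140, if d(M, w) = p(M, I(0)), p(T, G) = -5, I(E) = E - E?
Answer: 303667219/381062045 ≈ 0.79690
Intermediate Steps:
I(E) = 0
d(M, w) = -5
B = -3 (B = -5 + 1*2 = -5 + 2 = -3)
q(x) = -3*x
q(593)/(((26*23)*(-13))) + 222758/392140 = (-3*593)/(((26*23)*(-13))) + 222758/392140 = -1779/(598*(-13)) + 222758*(1/392140) = -1779/(-7774) + 111379/196070 = -1779*(-1/7774) + 111379/196070 = 1779/7774 + 111379/196070 = 303667219/381062045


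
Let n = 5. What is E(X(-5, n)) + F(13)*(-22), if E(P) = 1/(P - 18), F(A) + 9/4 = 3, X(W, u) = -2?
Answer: -331/20 ≈ -16.550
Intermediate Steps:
F(A) = ¾ (F(A) = -9/4 + 3 = ¾)
E(P) = 1/(-18 + P)
E(X(-5, n)) + F(13)*(-22) = 1/(-18 - 2) + (¾)*(-22) = 1/(-20) - 33/2 = -1/20 - 33/2 = -331/20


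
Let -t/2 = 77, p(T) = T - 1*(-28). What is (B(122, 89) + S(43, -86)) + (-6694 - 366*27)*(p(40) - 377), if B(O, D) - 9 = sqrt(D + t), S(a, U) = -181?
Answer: 5121812 + I*sqrt(65) ≈ 5.1218e+6 + 8.0623*I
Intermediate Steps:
p(T) = 28 + T (p(T) = T + 28 = 28 + T)
t = -154 (t = -2*77 = -154)
B(O, D) = 9 + sqrt(-154 + D) (B(O, D) = 9 + sqrt(D - 154) = 9 + sqrt(-154 + D))
(B(122, 89) + S(43, -86)) + (-6694 - 366*27)*(p(40) - 377) = ((9 + sqrt(-154 + 89)) - 181) + (-6694 - 366*27)*((28 + 40) - 377) = ((9 + sqrt(-65)) - 181) + (-6694 - 9882)*(68 - 377) = ((9 + I*sqrt(65)) - 181) - 16576*(-309) = (-172 + I*sqrt(65)) + 5121984 = 5121812 + I*sqrt(65)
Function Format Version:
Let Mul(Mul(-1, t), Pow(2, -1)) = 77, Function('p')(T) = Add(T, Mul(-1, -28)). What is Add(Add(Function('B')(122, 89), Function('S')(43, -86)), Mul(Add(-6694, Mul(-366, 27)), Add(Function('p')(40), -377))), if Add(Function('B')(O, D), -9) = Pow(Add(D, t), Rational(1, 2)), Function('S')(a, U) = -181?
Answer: Add(5121812, Mul(I, Pow(65, Rational(1, 2)))) ≈ Add(5.1218e+6, Mul(8.0623, I))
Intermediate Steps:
Function('p')(T) = Add(28, T) (Function('p')(T) = Add(T, 28) = Add(28, T))
t = -154 (t = Mul(-2, 77) = -154)
Function('B')(O, D) = Add(9, Pow(Add(-154, D), Rational(1, 2))) (Function('B')(O, D) = Add(9, Pow(Add(D, -154), Rational(1, 2))) = Add(9, Pow(Add(-154, D), Rational(1, 2))))
Add(Add(Function('B')(122, 89), Function('S')(43, -86)), Mul(Add(-6694, Mul(-366, 27)), Add(Function('p')(40), -377))) = Add(Add(Add(9, Pow(Add(-154, 89), Rational(1, 2))), -181), Mul(Add(-6694, Mul(-366, 27)), Add(Add(28, 40), -377))) = Add(Add(Add(9, Pow(-65, Rational(1, 2))), -181), Mul(Add(-6694, -9882), Add(68, -377))) = Add(Add(Add(9, Mul(I, Pow(65, Rational(1, 2)))), -181), Mul(-16576, -309)) = Add(Add(-172, Mul(I, Pow(65, Rational(1, 2)))), 5121984) = Add(5121812, Mul(I, Pow(65, Rational(1, 2))))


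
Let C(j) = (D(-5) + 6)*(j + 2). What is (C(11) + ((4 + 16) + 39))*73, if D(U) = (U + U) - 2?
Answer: -1387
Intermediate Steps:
D(U) = -2 + 2*U (D(U) = 2*U - 2 = -2 + 2*U)
C(j) = -12 - 6*j (C(j) = ((-2 + 2*(-5)) + 6)*(j + 2) = ((-2 - 10) + 6)*(2 + j) = (-12 + 6)*(2 + j) = -6*(2 + j) = -12 - 6*j)
(C(11) + ((4 + 16) + 39))*73 = ((-12 - 6*11) + ((4 + 16) + 39))*73 = ((-12 - 66) + (20 + 39))*73 = (-78 + 59)*73 = -19*73 = -1387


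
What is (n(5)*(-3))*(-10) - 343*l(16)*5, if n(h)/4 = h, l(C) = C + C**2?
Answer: -465880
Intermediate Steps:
n(h) = 4*h
(n(5)*(-3))*(-10) - 343*l(16)*5 = ((4*5)*(-3))*(-10) - 343*16*(1 + 16)*5 = (20*(-3))*(-10) - 343*16*17*5 = -60*(-10) - 93296*5 = 600 - 343*1360 = 600 - 466480 = -465880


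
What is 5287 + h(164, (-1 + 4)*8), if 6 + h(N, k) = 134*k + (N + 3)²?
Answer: 36386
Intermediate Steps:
h(N, k) = -6 + (3 + N)² + 134*k (h(N, k) = -6 + (134*k + (N + 3)²) = -6 + (134*k + (3 + N)²) = -6 + ((3 + N)² + 134*k) = -6 + (3 + N)² + 134*k)
5287 + h(164, (-1 + 4)*8) = 5287 + (-6 + (3 + 164)² + 134*((-1 + 4)*8)) = 5287 + (-6 + 167² + 134*(3*8)) = 5287 + (-6 + 27889 + 134*24) = 5287 + (-6 + 27889 + 3216) = 5287 + 31099 = 36386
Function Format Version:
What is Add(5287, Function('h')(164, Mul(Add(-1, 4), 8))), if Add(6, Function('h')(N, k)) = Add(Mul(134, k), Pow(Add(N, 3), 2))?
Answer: 36386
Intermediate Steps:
Function('h')(N, k) = Add(-6, Pow(Add(3, N), 2), Mul(134, k)) (Function('h')(N, k) = Add(-6, Add(Mul(134, k), Pow(Add(N, 3), 2))) = Add(-6, Add(Mul(134, k), Pow(Add(3, N), 2))) = Add(-6, Add(Pow(Add(3, N), 2), Mul(134, k))) = Add(-6, Pow(Add(3, N), 2), Mul(134, k)))
Add(5287, Function('h')(164, Mul(Add(-1, 4), 8))) = Add(5287, Add(-6, Pow(Add(3, 164), 2), Mul(134, Mul(Add(-1, 4), 8)))) = Add(5287, Add(-6, Pow(167, 2), Mul(134, Mul(3, 8)))) = Add(5287, Add(-6, 27889, Mul(134, 24))) = Add(5287, Add(-6, 27889, 3216)) = Add(5287, 31099) = 36386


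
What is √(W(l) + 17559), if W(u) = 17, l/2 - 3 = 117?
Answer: 26*√26 ≈ 132.57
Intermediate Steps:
l = 240 (l = 6 + 2*117 = 6 + 234 = 240)
√(W(l) + 17559) = √(17 + 17559) = √17576 = 26*√26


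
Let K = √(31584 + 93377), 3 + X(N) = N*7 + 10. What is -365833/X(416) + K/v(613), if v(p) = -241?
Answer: -365833/2919 - √124961/241 ≈ -126.80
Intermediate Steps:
X(N) = 7 + 7*N (X(N) = -3 + (N*7 + 10) = -3 + (7*N + 10) = -3 + (10 + 7*N) = 7 + 7*N)
K = √124961 ≈ 353.50
-365833/X(416) + K/v(613) = -365833/(7 + 7*416) + √124961/(-241) = -365833/(7 + 2912) + √124961*(-1/241) = -365833/2919 - √124961/241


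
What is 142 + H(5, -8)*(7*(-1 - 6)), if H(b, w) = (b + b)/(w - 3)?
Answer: 2052/11 ≈ 186.55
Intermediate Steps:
H(b, w) = 2*b/(-3 + w) (H(b, w) = (2*b)/(-3 + w) = 2*b/(-3 + w))
142 + H(5, -8)*(7*(-1 - 6)) = 142 + (2*5/(-3 - 8))*(7*(-1 - 6)) = 142 + (2*5/(-11))*(7*(-7)) = 142 + (2*5*(-1/11))*(-49) = 142 - 10/11*(-49) = 142 + 490/11 = 2052/11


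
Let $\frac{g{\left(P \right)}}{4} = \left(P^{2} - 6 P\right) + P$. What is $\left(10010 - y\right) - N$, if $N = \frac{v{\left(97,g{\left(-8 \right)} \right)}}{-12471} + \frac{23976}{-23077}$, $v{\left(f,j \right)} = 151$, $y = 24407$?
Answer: $- \frac{4143057175676}{287793267} \approx -14396.0$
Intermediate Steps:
$g{\left(P \right)} = - 20 P + 4 P^{2}$ ($g{\left(P \right)} = 4 \left(\left(P^{2} - 6 P\right) + P\right) = 4 \left(P^{2} - 5 P\right) = - 20 P + 4 P^{2}$)
$N = - \frac{302489323}{287793267}$ ($N = \frac{151}{-12471} + \frac{23976}{-23077} = 151 \left(- \frac{1}{12471}\right) + 23976 \left(- \frac{1}{23077}\right) = - \frac{151}{12471} - \frac{23976}{23077} = - \frac{302489323}{287793267} \approx -1.0511$)
$\left(10010 - y\right) - N = \left(10010 - 24407\right) - - \frac{302489323}{287793267} = \left(10010 - 24407\right) + \frac{302489323}{287793267} = -14397 + \frac{302489323}{287793267} = - \frac{4143057175676}{287793267}$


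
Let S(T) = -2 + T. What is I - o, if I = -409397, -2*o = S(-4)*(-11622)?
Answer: -374531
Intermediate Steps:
o = -34866 (o = -(-2 - 4)*(-11622)/2 = -(-3)*(-11622) = -½*69732 = -34866)
I - o = -409397 - 1*(-34866) = -409397 + 34866 = -374531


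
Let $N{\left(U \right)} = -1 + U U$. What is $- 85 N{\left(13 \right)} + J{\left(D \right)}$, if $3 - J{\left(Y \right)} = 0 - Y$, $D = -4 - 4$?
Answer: $-14285$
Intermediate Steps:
$D = -8$
$J{\left(Y \right)} = 3 + Y$ ($J{\left(Y \right)} = 3 - \left(0 - Y\right) = 3 - - Y = 3 + Y$)
$N{\left(U \right)} = -1 + U^{2}$
$- 85 N{\left(13 \right)} + J{\left(D \right)} = - 85 \left(-1 + 13^{2}\right) + \left(3 - 8\right) = - 85 \left(-1 + 169\right) - 5 = \left(-85\right) 168 - 5 = -14280 - 5 = -14285$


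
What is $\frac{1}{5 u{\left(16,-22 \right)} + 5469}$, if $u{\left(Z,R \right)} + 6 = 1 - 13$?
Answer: $\frac{1}{5379} \approx 0.00018591$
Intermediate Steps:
$u{\left(Z,R \right)} = -18$ ($u{\left(Z,R \right)} = -6 + \left(1 - 13\right) = -6 - 12 = -18$)
$\frac{1}{5 u{\left(16,-22 \right)} + 5469} = \frac{1}{5 \left(-18\right) + 5469} = \frac{1}{-90 + 5469} = \frac{1}{5379}$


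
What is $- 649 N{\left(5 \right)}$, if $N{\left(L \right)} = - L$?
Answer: $3245$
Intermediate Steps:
$- 649 N{\left(5 \right)} = - 649 \left(\left(-1\right) 5\right) = \left(-649\right) \left(-5\right) = 3245$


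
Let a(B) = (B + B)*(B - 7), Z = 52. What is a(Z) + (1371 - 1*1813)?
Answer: 4238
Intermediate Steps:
a(B) = 2*B*(-7 + B) (a(B) = (2*B)*(-7 + B) = 2*B*(-7 + B))
a(Z) + (1371 - 1*1813) = 2*52*(-7 + 52) + (1371 - 1*1813) = 2*52*45 + (1371 - 1813) = 4680 - 442 = 4238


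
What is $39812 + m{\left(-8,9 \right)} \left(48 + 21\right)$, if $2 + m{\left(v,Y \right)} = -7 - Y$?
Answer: $38570$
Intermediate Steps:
$m{\left(v,Y \right)} = -9 - Y$ ($m{\left(v,Y \right)} = -2 - \left(7 + Y\right) = -9 - Y$)
$39812 + m{\left(-8,9 \right)} \left(48 + 21\right) = 39812 + \left(-9 - 9\right) \left(48 + 21\right) = 39812 + \left(-9 - 9\right) 69 = 39812 - 1242 = 38570$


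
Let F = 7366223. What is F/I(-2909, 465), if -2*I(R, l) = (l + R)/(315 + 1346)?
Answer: 12235296403/1222 ≈ 1.0013e+7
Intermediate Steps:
I(R, l) = -R/3322 - l/3322 (I(R, l) = -(l + R)/(2*(315 + 1346)) = -(R + l)/(2*1661) = -(R/1661 + l/1661)/2 = -R/3322 - l/3322)
F/I(-2909, 465) = 7366223/(-1/3322*(-2909) - 1/3322*465) = 7366223/(2909/3322 - 465/3322) = 7366223/(1222/1661) = 7366223*(1661/1222) = 12235296403/1222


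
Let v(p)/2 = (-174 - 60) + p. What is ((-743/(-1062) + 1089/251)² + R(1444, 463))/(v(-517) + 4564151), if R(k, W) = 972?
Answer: 10124204284927/46314341825418108 ≈ 0.00021860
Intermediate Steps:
v(p) = -468 + 2*p (v(p) = 2*((-174 - 60) + p) = 2*(-234 + p) = -468 + 2*p)
((-743/(-1062) + 1089/251)² + R(1444, 463))/(v(-517) + 4564151) = ((-743/(-1062) + 1089/251)² + 972)/((-468 + 2*(-517)) + 4564151) = ((-743*(-1/1062) + 1089*(1/251))² + 972)/((-468 - 1034) + 4564151) = ((743/1062 + 1089/251)² + 972)/(-1502 + 4564151) = ((1343011/266562)² + 972)/4562649 = (1803678546121/71055299844 + 972)*(1/4562649) = (70869429994489/71055299844)*(1/4562649) = 10124204284927/46314341825418108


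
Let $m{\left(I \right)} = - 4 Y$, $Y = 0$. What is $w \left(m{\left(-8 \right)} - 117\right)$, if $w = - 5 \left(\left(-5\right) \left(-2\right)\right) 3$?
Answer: $17550$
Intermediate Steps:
$m{\left(I \right)} = 0$ ($m{\left(I \right)} = \left(-4\right) 0 = 0$)
$w = -150$ ($w = \left(-5\right) 10 \cdot 3 = \left(-50\right) 3 = -150$)
$w \left(m{\left(-8 \right)} - 117\right) = - 150 \left(0 - 117\right) = \left(-150\right) \left(-117\right) = 17550$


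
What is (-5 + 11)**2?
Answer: 36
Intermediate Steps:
(-5 + 11)**2 = 6**2 = 36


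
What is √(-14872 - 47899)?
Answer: I*√62771 ≈ 250.54*I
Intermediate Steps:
√(-14872 - 47899) = √(-62771) = I*√62771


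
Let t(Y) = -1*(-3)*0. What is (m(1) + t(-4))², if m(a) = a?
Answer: 1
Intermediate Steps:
t(Y) = 0 (t(Y) = 3*0 = 0)
(m(1) + t(-4))² = (1 + 0)² = 1² = 1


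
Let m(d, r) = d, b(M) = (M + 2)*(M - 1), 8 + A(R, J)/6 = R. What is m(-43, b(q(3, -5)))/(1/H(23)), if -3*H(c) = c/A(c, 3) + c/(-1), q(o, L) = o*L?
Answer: -88021/270 ≈ -326.00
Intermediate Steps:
A(R, J) = -48 + 6*R
q(o, L) = L*o
H(c) = c/3 - c/(3*(-48 + 6*c)) (H(c) = -(c/(-48 + 6*c) + c/(-1))/3 = -(c/(-48 + 6*c) + c*(-1))/3 = -(c/(-48 + 6*c) - c)/3 = -(-c + c/(-48 + 6*c))/3 = c/3 - c/(3*(-48 + 6*c)))
b(M) = (-1 + M)*(2 + M) (b(M) = (2 + M)*(-1 + M) = (-1 + M)*(2 + M))
m(-43, b(q(3, -5)))/(1/H(23)) = -43*(1/18)*23*(-49 + 6*23)/(-8 + 23) = -43*(1/18)*23*(-49 + 138)/15 = -43*(1/18)*23*(1/15)*89 = -43/(1/(2047/270)) = -43/270/2047 = -43*2047/270 = -88021/270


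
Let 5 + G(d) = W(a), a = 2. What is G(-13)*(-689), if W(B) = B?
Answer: 2067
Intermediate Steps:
G(d) = -3 (G(d) = -5 + 2 = -3)
G(-13)*(-689) = -3*(-689) = 2067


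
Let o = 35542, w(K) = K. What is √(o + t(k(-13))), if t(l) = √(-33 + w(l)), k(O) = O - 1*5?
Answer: √(35542 + I*√51) ≈ 188.53 + 0.019*I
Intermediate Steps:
k(O) = -5 + O (k(O) = O - 5 = -5 + O)
t(l) = √(-33 + l)
√(o + t(k(-13))) = √(35542 + √(-33 + (-5 - 13))) = √(35542 + √(-33 - 18)) = √(35542 + √(-51)) = √(35542 + I*√51)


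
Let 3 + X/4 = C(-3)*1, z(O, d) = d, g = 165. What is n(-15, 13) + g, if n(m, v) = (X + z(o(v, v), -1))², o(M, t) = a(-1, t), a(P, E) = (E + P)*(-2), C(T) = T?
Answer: 790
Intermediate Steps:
a(P, E) = -2*E - 2*P
o(M, t) = 2 - 2*t (o(M, t) = -2*t - 2*(-1) = -2*t + 2 = 2 - 2*t)
X = -24 (X = -12 + 4*(-3*1) = -12 + 4*(-3) = -12 - 12 = -24)
n(m, v) = 625 (n(m, v) = (-24 - 1)² = (-25)² = 625)
n(-15, 13) + g = 625 + 165 = 790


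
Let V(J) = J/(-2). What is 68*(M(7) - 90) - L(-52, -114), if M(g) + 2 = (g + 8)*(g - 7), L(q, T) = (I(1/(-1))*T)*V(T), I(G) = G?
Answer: -12754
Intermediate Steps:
V(J) = -J/2 (V(J) = J*(-1/2) = -J/2)
L(q, T) = T**2/2 (L(q, T) = (T/(-1))*(-T/2) = (-T)*(-T/2) = T**2/2)
M(g) = -2 + (-7 + g)*(8 + g) (M(g) = -2 + (g + 8)*(g - 7) = -2 + (8 + g)*(-7 + g) = -2 + (-7 + g)*(8 + g))
68*(M(7) - 90) - L(-52, -114) = 68*((-58 + 7 + 7**2) - 90) - (-114)**2/2 = 68*((-58 + 7 + 49) - 90) - 12996/2 = 68*(-2 - 90) - 1*6498 = 68*(-92) - 6498 = -6256 - 6498 = -12754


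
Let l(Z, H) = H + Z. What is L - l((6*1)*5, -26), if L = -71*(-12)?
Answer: 848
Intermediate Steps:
L = 852
L - l((6*1)*5, -26) = 852 - (-26 + (6*1)*5) = 852 - (-26 + 6*5) = 852 - (-26 + 30) = 852 - 1*4 = 852 - 4 = 848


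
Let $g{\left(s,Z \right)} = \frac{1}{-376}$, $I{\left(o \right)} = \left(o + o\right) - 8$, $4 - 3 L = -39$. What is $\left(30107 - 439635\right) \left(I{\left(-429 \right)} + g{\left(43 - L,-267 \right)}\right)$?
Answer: $\frac{16668659847}{47} \approx 3.5465 \cdot 10^{8}$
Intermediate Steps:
$L = \frac{43}{3}$ ($L = \frac{4}{3} - -13 = \frac{4}{3} + 13 = \frac{43}{3} \approx 14.333$)
$I{\left(o \right)} = -8 + 2 o$ ($I{\left(o \right)} = 2 o - 8 = -8 + 2 o$)
$g{\left(s,Z \right)} = - \frac{1}{376}$
$\left(30107 - 439635\right) \left(I{\left(-429 \right)} + g{\left(43 - L,-267 \right)}\right) = \left(30107 - 439635\right) \left(\left(-8 + 2 \left(-429\right)\right) - \frac{1}{376}\right) = - 409528 \left(\left(-8 - 858\right) - \frac{1}{376}\right) = - 409528 \left(-866 - \frac{1}{376}\right) = \left(-409528\right) \left(- \frac{325617}{376}\right) = \frac{16668659847}{47}$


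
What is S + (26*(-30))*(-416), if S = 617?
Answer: 325097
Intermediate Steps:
S + (26*(-30))*(-416) = 617 + (26*(-30))*(-416) = 617 - 780*(-416) = 617 + 324480 = 325097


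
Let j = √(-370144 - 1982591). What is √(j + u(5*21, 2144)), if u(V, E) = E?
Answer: √(2144 + 21*I*√5335) ≈ 48.889 + 15.687*I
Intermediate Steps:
j = 21*I*√5335 (j = √(-2352735) = 21*I*√5335 ≈ 1533.9*I)
√(j + u(5*21, 2144)) = √(21*I*√5335 + 2144) = √(2144 + 21*I*√5335)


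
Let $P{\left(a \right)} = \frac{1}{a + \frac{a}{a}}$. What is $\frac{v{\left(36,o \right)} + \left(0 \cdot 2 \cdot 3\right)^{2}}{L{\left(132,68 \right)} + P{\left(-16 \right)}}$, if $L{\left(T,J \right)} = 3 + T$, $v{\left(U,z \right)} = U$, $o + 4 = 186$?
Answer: $\frac{135}{506} \approx 0.2668$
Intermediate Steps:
$o = 182$ ($o = -4 + 186 = 182$)
$P{\left(a \right)} = \frac{1}{1 + a}$ ($P{\left(a \right)} = \frac{1}{a + 1} = \frac{1}{1 + a}$)
$\frac{v{\left(36,o \right)} + \left(0 \cdot 2 \cdot 3\right)^{2}}{L{\left(132,68 \right)} + P{\left(-16 \right)}} = \frac{36 + \left(0 \cdot 2 \cdot 3\right)^{2}}{\left(3 + 132\right) + \frac{1}{1 - 16}} = \frac{36 + \left(0 \cdot 3\right)^{2}}{135 + \frac{1}{-15}} = \frac{36 + 0^{2}}{135 - \frac{1}{15}} = \frac{36 + 0}{\frac{2024}{15}} = 36 \cdot \frac{15}{2024} = \frac{135}{506}$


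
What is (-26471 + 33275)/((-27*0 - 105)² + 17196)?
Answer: 2268/9407 ≈ 0.24110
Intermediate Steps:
(-26471 + 33275)/((-27*0 - 105)² + 17196) = 6804/((0 - 105)² + 17196) = 6804/((-105)² + 17196) = 6804/(11025 + 17196) = 6804/28221 = 6804*(1/28221) = 2268/9407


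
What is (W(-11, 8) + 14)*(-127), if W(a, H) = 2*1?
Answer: -2032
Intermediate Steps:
W(a, H) = 2
(W(-11, 8) + 14)*(-127) = (2 + 14)*(-127) = 16*(-127) = -2032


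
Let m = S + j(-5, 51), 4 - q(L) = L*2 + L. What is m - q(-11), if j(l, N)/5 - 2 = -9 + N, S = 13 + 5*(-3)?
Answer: 181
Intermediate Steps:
q(L) = 4 - 3*L (q(L) = 4 - (L*2 + L) = 4 - (2*L + L) = 4 - 3*L)
S = -2 (S = 13 - 15 = -2)
j(l, N) = -35 + 5*N (j(l, N) = 10 + 5*(-9 + N) = 10 + (-45 + 5*N) = -35 + 5*N)
m = 218 (m = -2 + (-35 + 5*51) = -2 + (-35 + 255) = -2 + 220 = 218)
m - q(-11) = 218 - (4 - 3*(-11)) = 218 - (4 + 33) = 218 - 1*37 = 218 - 37 = 181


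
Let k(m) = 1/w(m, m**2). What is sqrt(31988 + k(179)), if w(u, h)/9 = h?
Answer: sqrt(9224347573)/537 ≈ 178.85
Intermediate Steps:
w(u, h) = 9*h
k(m) = 1/(9*m**2)
sqrt(31988 + k(179)) = sqrt(31988 + (1/9)/179**2) = sqrt(31988 + (1/9)*(1/32041)) = sqrt(31988 + 1/288369) = sqrt(9224347573/288369) = sqrt(9224347573)/537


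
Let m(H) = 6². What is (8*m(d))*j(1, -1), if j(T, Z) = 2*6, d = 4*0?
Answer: 3456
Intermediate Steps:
d = 0
j(T, Z) = 12
m(H) = 36
(8*m(d))*j(1, -1) = (8*36)*12 = 288*12 = 3456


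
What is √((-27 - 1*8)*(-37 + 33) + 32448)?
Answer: 2*√8147 ≈ 180.52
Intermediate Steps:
√((-27 - 1*8)*(-37 + 33) + 32448) = √((-27 - 8)*(-4) + 32448) = √(-35*(-4) + 32448) = √(140 + 32448) = √32588 = 2*√8147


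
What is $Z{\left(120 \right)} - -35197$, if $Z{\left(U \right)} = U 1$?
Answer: $35317$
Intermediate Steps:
$Z{\left(U \right)} = U$
$Z{\left(120 \right)} - -35197 = 120 - -35197 = 120 + 35197 = 35317$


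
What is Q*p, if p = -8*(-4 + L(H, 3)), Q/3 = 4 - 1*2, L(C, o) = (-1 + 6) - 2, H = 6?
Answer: 48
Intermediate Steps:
L(C, o) = 3 (L(C, o) = 5 - 2 = 3)
Q = 6 (Q = 3*(4 - 1*2) = 3*(4 - 2) = 3*2 = 6)
p = 8 (p = -8*(-4 + 3) = -8*(-1) = 8)
Q*p = 6*8 = 48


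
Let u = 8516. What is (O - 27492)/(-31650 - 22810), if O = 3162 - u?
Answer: 16423/27230 ≈ 0.60312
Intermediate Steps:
O = -5354 (O = 3162 - 1*8516 = 3162 - 8516 = -5354)
(O - 27492)/(-31650 - 22810) = (-5354 - 27492)/(-31650 - 22810) = -32846/(-54460) = -32846*(-1/54460) = 16423/27230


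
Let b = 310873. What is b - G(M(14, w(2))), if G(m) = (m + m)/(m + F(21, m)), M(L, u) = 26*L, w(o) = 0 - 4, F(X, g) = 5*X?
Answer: 20828387/67 ≈ 3.1087e+5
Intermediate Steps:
w(o) = -4
G(m) = 2*m/(105 + m) (G(m) = (m + m)/(m + 5*21) = (2*m)/(m + 105) = (2*m)/(105 + m) = 2*m/(105 + m))
b - G(M(14, w(2))) = 310873 - 2*26*14/(105 + 26*14) = 310873 - 2*364/(105 + 364) = 310873 - 2*364/469 = 310873 - 1*104/67 = 310873 - 104/67 = 20828387/67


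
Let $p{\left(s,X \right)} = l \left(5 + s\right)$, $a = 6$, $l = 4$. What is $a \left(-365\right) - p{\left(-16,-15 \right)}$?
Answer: $-2146$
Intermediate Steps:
$p{\left(s,X \right)} = 20 + 4 s$ ($p{\left(s,X \right)} = 4 \left(5 + s\right) = 20 + 4 s$)
$a \left(-365\right) - p{\left(-16,-15 \right)} = 6 \left(-365\right) - \left(20 + 4 \left(-16\right)\right) = -2190 - \left(20 - 64\right) = -2190 - -44 = -2190 + 44 = -2146$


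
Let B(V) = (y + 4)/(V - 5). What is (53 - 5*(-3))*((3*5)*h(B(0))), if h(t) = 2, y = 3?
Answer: 2040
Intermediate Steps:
B(V) = 7/(-5 + V) (B(V) = (3 + 4)/(V - 5) = 7/(-5 + V))
(53 - 5*(-3))*((3*5)*h(B(0))) = (53 - 5*(-3))*((3*5)*2) = (53 + 15)*(15*2) = 68*30 = 2040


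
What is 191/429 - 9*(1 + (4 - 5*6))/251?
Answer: 144466/107679 ≈ 1.3416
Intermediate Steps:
191/429 - 9*(1 + (4 - 5*6))/251 = 191*(1/429) - 9*(1 + (4 - 30))*(1/251) = 191/429 - 9*(1 - 26)*(1/251) = 191/429 - 9*(-25)*(1/251) = 191/429 + 225*(1/251) = 191/429 + 225/251 = 144466/107679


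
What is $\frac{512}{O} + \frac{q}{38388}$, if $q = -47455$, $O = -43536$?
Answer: $- \frac{14483719}{11605972} \approx -1.248$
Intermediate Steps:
$\frac{512}{O} + \frac{q}{38388} = \frac{512}{-43536} - \frac{47455}{38388} = 512 \left(- \frac{1}{43536}\right) - \frac{47455}{38388} = - \frac{32}{2721} - \frac{47455}{38388} = - \frac{14483719}{11605972}$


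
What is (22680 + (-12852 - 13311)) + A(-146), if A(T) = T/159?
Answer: -553943/159 ≈ -3483.9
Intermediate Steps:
A(T) = T/159 (A(T) = T*(1/159) = T/159)
(22680 + (-12852 - 13311)) + A(-146) = (22680 + (-12852 - 13311)) + (1/159)*(-146) = (22680 - 26163) - 146/159 = -3483 - 146/159 = -553943/159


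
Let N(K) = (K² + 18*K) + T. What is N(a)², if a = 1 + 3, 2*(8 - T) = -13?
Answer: 42025/4 ≈ 10506.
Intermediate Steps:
T = 29/2 (T = 8 - ½*(-13) = 8 + 13/2 = 29/2 ≈ 14.500)
a = 4
N(K) = 29/2 + K² + 18*K (N(K) = (K² + 18*K) + 29/2 = 29/2 + K² + 18*K)
N(a)² = (29/2 + 4² + 18*4)² = (29/2 + 16 + 72)² = (205/2)² = 42025/4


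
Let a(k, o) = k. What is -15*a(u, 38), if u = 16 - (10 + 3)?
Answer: -45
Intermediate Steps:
u = 3 (u = 16 - 1*13 = 16 - 13 = 3)
-15*a(u, 38) = -15*3 = -45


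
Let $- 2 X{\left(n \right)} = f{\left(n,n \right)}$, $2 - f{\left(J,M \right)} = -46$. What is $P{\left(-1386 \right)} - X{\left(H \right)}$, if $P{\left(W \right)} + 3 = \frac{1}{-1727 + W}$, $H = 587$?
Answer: $\frac{65372}{3113} \approx 21.0$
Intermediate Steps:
$f{\left(J,M \right)} = 48$ ($f{\left(J,M \right)} = 2 - -46 = 2 + 46 = 48$)
$P{\left(W \right)} = -3 + \frac{1}{-1727 + W}$
$X{\left(n \right)} = -24$ ($X{\left(n \right)} = \left(- \frac{1}{2}\right) 48 = -24$)
$P{\left(-1386 \right)} - X{\left(H \right)} = \frac{5182 - -4158}{-1727 - 1386} - -24 = \frac{5182 + 4158}{-3113} + 24 = \left(- \frac{1}{3113}\right) 9340 + 24 = - \frac{9340}{3113} + 24 = \frac{65372}{3113}$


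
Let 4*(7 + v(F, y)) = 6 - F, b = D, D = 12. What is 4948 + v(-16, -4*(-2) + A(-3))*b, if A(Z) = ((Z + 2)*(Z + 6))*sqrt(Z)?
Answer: 4930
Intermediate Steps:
b = 12
A(Z) = sqrt(Z)*(2 + Z)*(6 + Z) (A(Z) = ((2 + Z)*(6 + Z))*sqrt(Z) = sqrt(Z)*(2 + Z)*(6 + Z))
v(F, y) = -11/2 - F/4 (v(F, y) = -7 + (6 - F)/4 = -7 + (3/2 - F/4) = -11/2 - F/4)
4948 + v(-16, -4*(-2) + A(-3))*b = 4948 + (-11/2 - 1/4*(-16))*12 = 4948 + (-11/2 + 4)*12 = 4948 - 3/2*12 = 4948 - 18 = 4930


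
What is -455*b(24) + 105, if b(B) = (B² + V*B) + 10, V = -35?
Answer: 115675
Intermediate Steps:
b(B) = 10 + B² - 35*B (b(B) = (B² - 35*B) + 10 = 10 + B² - 35*B)
-455*b(24) + 105 = -455*(10 + 24² - 35*24) + 105 = -455*(10 + 576 - 840) + 105 = -455*(-254) + 105 = 115570 + 105 = 115675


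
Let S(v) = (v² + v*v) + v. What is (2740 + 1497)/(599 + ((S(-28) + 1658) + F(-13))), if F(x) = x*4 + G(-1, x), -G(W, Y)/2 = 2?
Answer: 4237/3741 ≈ 1.1326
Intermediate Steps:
G(W, Y) = -4 (G(W, Y) = -2*2 = -4)
S(v) = v + 2*v² (S(v) = (v² + v²) + v = 2*v² + v = v + 2*v²)
F(x) = -4 + 4*x (F(x) = x*4 - 4 = 4*x - 4 = -4 + 4*x)
(2740 + 1497)/(599 + ((S(-28) + 1658) + F(-13))) = (2740 + 1497)/(599 + ((-28*(1 + 2*(-28)) + 1658) + (-4 + 4*(-13)))) = 4237/(599 + ((-28*(1 - 56) + 1658) + (-4 - 52))) = 4237/(599 + ((-28*(-55) + 1658) - 56)) = 4237/(599 + ((1540 + 1658) - 56)) = 4237/(599 + (3198 - 56)) = 4237/(599 + 3142) = 4237/3741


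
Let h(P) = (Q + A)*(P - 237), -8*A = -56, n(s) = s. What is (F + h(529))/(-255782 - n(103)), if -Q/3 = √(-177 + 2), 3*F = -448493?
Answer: 442361/767655 + 292*I*√7/17059 ≈ 0.57625 + 0.045287*I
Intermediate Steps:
F = -448493/3 (F = (⅓)*(-448493) = -448493/3 ≈ -1.4950e+5)
A = 7 (A = -⅛*(-56) = 7)
Q = -15*I*√7 (Q = -3*√(-177 + 2) = -15*I*√7 ≈ -39.686*I)
h(P) = (-237 + P)*(7 - 15*I*√7) (h(P) = (-15*I*√7 + 7)*(P - 237) = (7 - 15*I*√7)*(-237 + P) = (-237 + P)*(7 - 15*I*√7))
(F + h(529))/(-255782 - n(103)) = (-448493/3 + (-1659 + 7*529 + 3555*I*√7 - 15*I*529*√7))/(-255782 - 1*103) = (-448493/3 + (-1659 + 3703 + 3555*I*√7 - 7935*I*√7))/(-255782 - 103) = (-448493/3 + (2044 - 4380*I*√7))/(-255885) = (-442361/3 - 4380*I*√7)*(-1/255885) = 442361/767655 + 292*I*√7/17059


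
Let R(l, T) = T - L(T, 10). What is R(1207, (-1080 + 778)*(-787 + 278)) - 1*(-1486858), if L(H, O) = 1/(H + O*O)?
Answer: 252350119167/153818 ≈ 1.6406e+6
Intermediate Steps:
L(H, O) = 1/(H + O²)
R(l, T) = T - 1/(100 + T) (R(l, T) = T - 1/(T + 10²) = T - 1/(T + 100) = T - 1/(100 + T))
R(1207, (-1080 + 778)*(-787 + 278)) - 1*(-1486858) = (-1 + ((-1080 + 778)*(-787 + 278))*(100 + (-1080 + 778)*(-787 + 278)))/(100 + (-1080 + 778)*(-787 + 278)) - 1*(-1486858) = (-1 + (-302*(-509))*(100 - 302*(-509)))/(100 - 302*(-509)) + 1486858 = (-1 + 153718*(100 + 153718))/(100 + 153718) + 1486858 = (-1 + 153718*153818)/153818 + 1486858 = (-1 + 23644595324)/153818 + 1486858 = (1/153818)*23644595323 + 1486858 = 23644595323/153818 + 1486858 = 252350119167/153818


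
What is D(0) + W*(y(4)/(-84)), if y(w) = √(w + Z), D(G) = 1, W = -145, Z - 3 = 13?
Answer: 1 + 145*√5/42 ≈ 8.7198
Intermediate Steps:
Z = 16 (Z = 3 + 13 = 16)
y(w) = √(16 + w) (y(w) = √(w + 16) = √(16 + w))
D(0) + W*(y(4)/(-84)) = 1 - 145*√(16 + 4)/(-84) = 1 - 145*√20*(-1)/84 = 1 - 145*2*√5*(-1)/84 = 1 - (-145)*√5/42 = 1 + 145*√5/42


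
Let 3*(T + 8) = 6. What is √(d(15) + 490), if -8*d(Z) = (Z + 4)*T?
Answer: √2017/2 ≈ 22.456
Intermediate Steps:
T = -6 (T = -8 + (⅓)*6 = -8 + 2 = -6)
d(Z) = 3 + 3*Z/4 (d(Z) = -(Z + 4)*(-6)/8 = -(4 + Z)*(-6)/8 = -(-24 - 6*Z)/8 = 3 + 3*Z/4)
√(d(15) + 490) = √((3 + (¾)*15) + 490) = √((3 + 45/4) + 490) = √(57/4 + 490) = √(2017/4) = √2017/2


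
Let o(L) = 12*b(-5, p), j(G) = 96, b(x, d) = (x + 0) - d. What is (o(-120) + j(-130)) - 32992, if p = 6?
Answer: -33028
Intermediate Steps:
b(x, d) = x - d
o(L) = -132 (o(L) = 12*(-5 - 1*6) = 12*(-5 - 6) = 12*(-11) = -132)
(o(-120) + j(-130)) - 32992 = (-132 + 96) - 32992 = -36 - 32992 = -33028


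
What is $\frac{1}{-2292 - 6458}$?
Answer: $- \frac{1}{8750} \approx -0.00011429$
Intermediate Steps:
$\frac{1}{-2292 - 6458} = \frac{1}{-8750} = - \frac{1}{8750}$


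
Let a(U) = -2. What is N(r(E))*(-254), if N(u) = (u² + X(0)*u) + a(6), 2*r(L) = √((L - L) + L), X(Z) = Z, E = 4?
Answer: 254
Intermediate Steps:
r(L) = √L/2 (r(L) = √((L - L) + L)/2 = √(0 + L)/2 = √L/2)
N(u) = -2 + u² (N(u) = (u² + 0*u) - 2 = (u² + 0) - 2 = u² - 2 = -2 + u²)
N(r(E))*(-254) = (-2 + (√4/2)²)*(-254) = (-2 + ((½)*2)²)*(-254) = (-2 + 1²)*(-254) = (-2 + 1)*(-254) = -1*(-254) = 254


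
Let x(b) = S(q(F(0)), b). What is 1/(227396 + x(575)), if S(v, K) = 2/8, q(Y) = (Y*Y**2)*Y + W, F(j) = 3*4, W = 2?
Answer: 4/909585 ≈ 4.3976e-6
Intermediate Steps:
F(j) = 12
q(Y) = 2 + Y**4 (q(Y) = (Y*Y**2)*Y + 2 = Y**3*Y + 2 = Y**4 + 2 = 2 + Y**4)
S(v, K) = 1/4 (S(v, K) = 2*(1/8) = 1/4)
x(b) = 1/4
1/(227396 + x(575)) = 1/(227396 + 1/4) = 1/(909585/4) = 4/909585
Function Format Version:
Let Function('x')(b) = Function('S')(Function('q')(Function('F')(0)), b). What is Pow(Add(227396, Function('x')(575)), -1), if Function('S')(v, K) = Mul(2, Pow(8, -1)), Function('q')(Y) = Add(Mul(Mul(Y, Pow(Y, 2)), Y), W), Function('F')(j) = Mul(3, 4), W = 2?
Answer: Rational(4, 909585) ≈ 4.3976e-6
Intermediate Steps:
Function('F')(j) = 12
Function('q')(Y) = Add(2, Pow(Y, 4)) (Function('q')(Y) = Add(Mul(Mul(Y, Pow(Y, 2)), Y), 2) = Add(Mul(Pow(Y, 3), Y), 2) = Add(Pow(Y, 4), 2) = Add(2, Pow(Y, 4)))
Function('S')(v, K) = Rational(1, 4) (Function('S')(v, K) = Mul(2, Rational(1, 8)) = Rational(1, 4))
Function('x')(b) = Rational(1, 4)
Pow(Add(227396, Function('x')(575)), -1) = Pow(Add(227396, Rational(1, 4)), -1) = Pow(Rational(909585, 4), -1) = Rational(4, 909585)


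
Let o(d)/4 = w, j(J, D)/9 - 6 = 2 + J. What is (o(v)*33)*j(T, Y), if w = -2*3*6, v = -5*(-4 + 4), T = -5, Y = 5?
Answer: -128304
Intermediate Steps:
v = 0 (v = -5*0 = 0)
w = -36 (w = -6*6 = -36)
j(J, D) = 72 + 9*J (j(J, D) = 54 + 9*(2 + J) = 54 + (18 + 9*J) = 72 + 9*J)
o(d) = -144 (o(d) = 4*(-36) = -144)
(o(v)*33)*j(T, Y) = (-144*33)*(72 + 9*(-5)) = -4752*(72 - 45) = -4752*27 = -128304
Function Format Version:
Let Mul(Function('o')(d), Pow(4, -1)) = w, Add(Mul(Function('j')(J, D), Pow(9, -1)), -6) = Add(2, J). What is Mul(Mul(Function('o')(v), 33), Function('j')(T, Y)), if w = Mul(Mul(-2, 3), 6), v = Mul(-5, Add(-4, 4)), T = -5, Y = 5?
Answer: -128304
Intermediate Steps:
v = 0 (v = Mul(-5, 0) = 0)
w = -36 (w = Mul(-6, 6) = -36)
Function('j')(J, D) = Add(72, Mul(9, J)) (Function('j')(J, D) = Add(54, Mul(9, Add(2, J))) = Add(54, Add(18, Mul(9, J))) = Add(72, Mul(9, J)))
Function('o')(d) = -144 (Function('o')(d) = Mul(4, -36) = -144)
Mul(Mul(Function('o')(v), 33), Function('j')(T, Y)) = Mul(Mul(-144, 33), Add(72, Mul(9, -5))) = Mul(-4752, Add(72, -45)) = Mul(-4752, 27) = -128304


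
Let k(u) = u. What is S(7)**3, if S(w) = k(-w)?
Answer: -343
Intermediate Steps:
S(w) = -w
S(7)**3 = (-1*7)**3 = (-7)**3 = -343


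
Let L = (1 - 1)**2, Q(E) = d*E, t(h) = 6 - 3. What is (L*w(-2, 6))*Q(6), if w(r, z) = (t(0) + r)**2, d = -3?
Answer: 0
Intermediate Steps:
t(h) = 3
w(r, z) = (3 + r)**2
Q(E) = -3*E
L = 0 (L = 0**2 = 0)
(L*w(-2, 6))*Q(6) = (0*(3 - 2)**2)*(-3*6) = (0*1**2)*(-18) = (0*1)*(-18) = 0*(-18) = 0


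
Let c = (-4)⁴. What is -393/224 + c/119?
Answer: 1511/3808 ≈ 0.39680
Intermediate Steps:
c = 256
-393/224 + c/119 = -393/224 + 256/119 = 1511/3808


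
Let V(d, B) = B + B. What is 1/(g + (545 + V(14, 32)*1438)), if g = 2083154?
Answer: 1/2175731 ≈ 4.5962e-7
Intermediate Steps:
V(d, B) = 2*B
1/(g + (545 + V(14, 32)*1438)) = 1/(2083154 + (545 + (2*32)*1438)) = 1/(2083154 + (545 + 64*1438)) = 1/(2083154 + (545 + 92032)) = 1/(2083154 + 92577) = 1/2175731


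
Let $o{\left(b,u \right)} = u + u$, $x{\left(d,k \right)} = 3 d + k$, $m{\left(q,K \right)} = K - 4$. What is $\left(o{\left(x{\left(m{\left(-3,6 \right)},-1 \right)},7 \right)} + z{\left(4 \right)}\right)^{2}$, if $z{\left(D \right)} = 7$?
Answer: $441$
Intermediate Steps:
$m{\left(q,K \right)} = -4 + K$
$x{\left(d,k \right)} = k + 3 d$
$o{\left(b,u \right)} = 2 u$
$\left(o{\left(x{\left(m{\left(-3,6 \right)},-1 \right)},7 \right)} + z{\left(4 \right)}\right)^{2} = \left(2 \cdot 7 + 7\right)^{2} = \left(14 + 7\right)^{2} = 21^{2} = 441$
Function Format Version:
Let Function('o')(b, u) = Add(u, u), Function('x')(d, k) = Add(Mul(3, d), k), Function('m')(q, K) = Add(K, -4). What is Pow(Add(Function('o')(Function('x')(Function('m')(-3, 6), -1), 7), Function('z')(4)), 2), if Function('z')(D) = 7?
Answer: 441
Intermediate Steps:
Function('m')(q, K) = Add(-4, K)
Function('x')(d, k) = Add(k, Mul(3, d))
Function('o')(b, u) = Mul(2, u)
Pow(Add(Function('o')(Function('x')(Function('m')(-3, 6), -1), 7), Function('z')(4)), 2) = Pow(Add(Mul(2, 7), 7), 2) = Pow(Add(14, 7), 2) = Pow(21, 2) = 441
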